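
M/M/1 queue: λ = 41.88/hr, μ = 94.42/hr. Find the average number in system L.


ρ = λ/μ = 41.88/94.42 = 0.4436
L = ρ/(1−ρ) = 0.4436/(1 − 0.4436) = 0.4436/0.5564 = 0.7971

Final: 0.7971


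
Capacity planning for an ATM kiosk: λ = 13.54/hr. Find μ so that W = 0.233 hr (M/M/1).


W = 1/(μ−λ) ⇒ μ − λ = 1/W = 1/0.233 = 4.2918
μ = λ + 1/W = 13.54 + 4.2918 = 17.8318 per hr

Final: 17.8318 /hr


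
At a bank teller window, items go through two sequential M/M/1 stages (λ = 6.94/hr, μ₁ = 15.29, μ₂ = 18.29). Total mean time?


Each node sees arrival rate λ = 6.94/hr (tandem ⇒ throughput preserved).
W₁ = 1/(μ₁−λ) = 1/(15.29−6.94) = 0.11976 hr
W₂ = 1/(μ₂−λ) = 1/(18.29−6.94) = 0.08811 hr
W_total = W₁ + W₂ = 0.11976 + 0.08811 = 0.20787 hr

Final: 0.20787 hr


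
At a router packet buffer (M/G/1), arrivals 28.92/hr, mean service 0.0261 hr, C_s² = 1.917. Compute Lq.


ρ = λ·E[S] = 28.92·0.0261 = 0.7548
Lq = ρ²(1+C_s²)/(2(1−ρ)) = 0.5697·(1+1.917)/(2·0.2452)
= 0.5697·2.9170/0.4904 = 3.38910

Final: 3.38910


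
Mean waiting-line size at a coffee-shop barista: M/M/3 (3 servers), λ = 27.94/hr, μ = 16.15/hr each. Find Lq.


a = λ/μ = 1.7300; ρ = a/3 = 0.5767
P₀ = 0.159613
Lq = P₀·a^c·ρ / (c!·(1−ρ)²) = 0.159613·5.17799·0.5767/(6·0.17920)
= 0.44327

Final: 0.44327


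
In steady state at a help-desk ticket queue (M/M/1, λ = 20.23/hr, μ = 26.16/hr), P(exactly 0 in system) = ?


ρ = 20.23/26.16 = 0.7733
P_n = (1−ρ)·ρ^n = (1 − 0.7733)·0.7733^0 = 0.2267·1.000000 = 0.226682

Final: 0.226682


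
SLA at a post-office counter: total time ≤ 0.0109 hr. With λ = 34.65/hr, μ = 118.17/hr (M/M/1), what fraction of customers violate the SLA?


W ~ Exponential(μ−λ) for M/M/1.
μ − λ = 118.17 − 34.65 = 83.5200
P(W > t) = e^{−(μ−λ)t} = e^{−0.9104} = 0.402376

Final: 0.402376


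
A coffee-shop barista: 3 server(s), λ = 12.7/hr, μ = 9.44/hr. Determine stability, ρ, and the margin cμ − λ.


Total capacity cμ = 3·9.44 = 28.32/hr
ρ = λ/(cμ) = 12.7/28.32 = 0.4484
Stable ⇔ ρ < 1: YES
Spare capacity = cμ − λ = 28.32 − 12.7 = 15.62/hr

Final: ρ = 0.4484; stable; margin = 15.62/hr


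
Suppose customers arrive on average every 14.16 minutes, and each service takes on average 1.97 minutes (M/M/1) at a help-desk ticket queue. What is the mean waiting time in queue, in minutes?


λ = 60/14.16 = 4.2373 /hr
μ = 60/1.97 = 30.4569 /hr
ρ = λ/μ = 4.2373/30.4569 = 0.1391
Wq = ρ/(μ−λ) = 0.1391/(30.4569−4.2373) = 0.005306 hr
In minutes: 0.005306·60 = 0.3184 min

Final: 0.3184 min


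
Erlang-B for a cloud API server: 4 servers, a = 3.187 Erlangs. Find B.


B(c,a) = (a^c/c!) / Σ_{k=0}^{c} a^k/k!
a^4/4! = 4.298501
Σ terms (k=0..4): 1.00000 + 3.18700 + 5.07848 + 5.39504 + 4.29850 = 18.959029
B = 4.298501/18.959029 = 0.226726

Final: 0.226726


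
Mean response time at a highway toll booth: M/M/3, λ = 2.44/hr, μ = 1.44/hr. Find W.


a = 1.6944; ρ = 0.5648; P₀ = 0.166856
Lq = P₀·a^c·ρ/(c!(1−ρ)²) = 0.40349
Wq = Lq/λ = 0.40349/2.44 = 0.16536 hr
W = Wq + 1/μ = 0.16536 + 0.69444 = 0.85981 hr

Final: 0.85981 hr


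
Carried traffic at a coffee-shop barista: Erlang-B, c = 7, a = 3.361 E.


B(7,3.361) = 0.034098 (Erlang-B)
Carried load = a(1 − B) = 3.361·(1 − 0.034098) = 3.361·0.965902 = 3.2464 E

Final: 3.2464 Erlangs


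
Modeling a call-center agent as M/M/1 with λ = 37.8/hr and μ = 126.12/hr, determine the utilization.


ρ = λ/μ = 37.8/126.12 = 0.2997

Final: 0.2997


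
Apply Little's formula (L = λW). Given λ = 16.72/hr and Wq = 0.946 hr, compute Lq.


Lq = λWq = 16.72·0.946 = 15.8171

Final: 15.8171


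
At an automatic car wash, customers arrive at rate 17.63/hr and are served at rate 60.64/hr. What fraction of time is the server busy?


ρ = λ/μ = 17.63/60.64 = 0.2907

Final: 0.2907


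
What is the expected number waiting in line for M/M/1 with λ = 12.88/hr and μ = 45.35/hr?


ρ = 12.88/45.35 = 0.2840
Lq = ρ²/(1−ρ) = 0.08066/0.7160 = 0.1127

Final: 0.1127


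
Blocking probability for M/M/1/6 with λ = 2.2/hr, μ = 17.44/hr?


ρ = λ/μ = 2.2/17.44 = 0.1261
P_K = (1−ρ)ρ^K/(1−ρ^(K+1)) = (0.8739·0.000004030)/(1 − 0.0000005083)
= 0.000003521/0.999999 = 0.000003521

Final: 0.000003521


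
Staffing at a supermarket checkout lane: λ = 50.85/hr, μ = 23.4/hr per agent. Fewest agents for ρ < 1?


Stability requires cμ > λ ⇔ c > λ/μ.
λ/μ = 50.85/23.4 = 2.1731
Minimum integer c = ⌊2.1731⌋ + 1 = 3
Check: 3·23.4 = 70.20 > 50.85, while 2·23.4 = 46.80 ≤ 50.85

Final: 3 servers


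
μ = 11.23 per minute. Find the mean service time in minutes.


Mean service time = 1/μ = 1/11.23 minute = 0.08905 minute
In minutes: 0.08905 × 1 = 0.08905 min

Final: 0.08905 min


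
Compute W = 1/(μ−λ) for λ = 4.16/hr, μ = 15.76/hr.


W = 1/(μ−λ) = 1/(15.76 − 4.16) = 1/11.60 = 0.08621 hr

Final: 0.08621 hr


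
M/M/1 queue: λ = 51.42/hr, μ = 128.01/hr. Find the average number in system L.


ρ = λ/μ = 51.42/128.01 = 0.4017
L = ρ/(1−ρ) = 0.4017/(1 − 0.4017) = 0.4017/0.5983 = 0.6714

Final: 0.6714


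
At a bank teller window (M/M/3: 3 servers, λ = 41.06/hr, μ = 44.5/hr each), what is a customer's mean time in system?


a = 0.9227; ρ = 0.3076; P₀ = 0.394095
Lq = P₀·a^c·ρ/(c!(1−ρ)²) = 0.03310
Wq = Lq/λ = 0.03310/41.06 = 0.0008061 hr
W = Wq + 1/μ = 0.0008061 + 0.02247 = 0.02328 hr

Final: 0.02328 hr


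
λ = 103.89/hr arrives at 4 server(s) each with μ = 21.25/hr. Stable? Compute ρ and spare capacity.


Total capacity cμ = 4·21.25 = 85.00/hr
ρ = λ/(cμ) = 103.89/85.00 = 1.2222
Stable ⇔ ρ < 1: NO
Spare capacity = cμ − λ = 85.00 − 103.89 = -18.89/hr

Final: ρ = 1.2222; unstable; margin = -18.89/hr


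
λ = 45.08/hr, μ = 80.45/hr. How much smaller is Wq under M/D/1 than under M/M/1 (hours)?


ρ = 45.08/80.45 = 0.5603
Wq(M/M/1) = ρ/(μ−λ) = 0.5603/35.37 = 0.01584 hr
Wq(M/D/1) = ρ/(2(μ−λ)) = 0.007921 hr
Savings = 0.01584 − 0.007921 = 0.007921 hr

Final: 0.007921 hr


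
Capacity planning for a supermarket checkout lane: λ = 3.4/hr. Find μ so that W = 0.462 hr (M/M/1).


W = 1/(μ−λ) ⇒ μ − λ = 1/W = 1/0.462 = 2.1645
μ = λ + 1/W = 3.4 + 2.1645 = 5.5645 per hr

Final: 5.5645 /hr


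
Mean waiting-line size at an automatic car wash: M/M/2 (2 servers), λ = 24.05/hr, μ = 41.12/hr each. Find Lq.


a = λ/μ = 0.5849; ρ = a/2 = 0.2924
P₀ = 0.547464
Lq = P₀·a^c·ρ / (c!·(1−ρ)²) = 0.547464·0.34208·0.2924/(2·0.50065)
= 0.05470

Final: 0.05470


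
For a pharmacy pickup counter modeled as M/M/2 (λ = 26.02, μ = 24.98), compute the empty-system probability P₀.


a = λ/μ = 26.02/24.98 = 1.0416; ρ = a/c = 0.5208
Σ_{k=0}^{1} a^k/k! (terms k=0..1) = 1.00000 + 1.04163 = 2.04163
Tail: a^2/(2!(1−ρ)) = 1.08500/(2·0.4792) = 1.13213
P₀ = 1/(2.04163 + 1.13213) = 1/3.17377 = 0.315083

Final: 0.315083


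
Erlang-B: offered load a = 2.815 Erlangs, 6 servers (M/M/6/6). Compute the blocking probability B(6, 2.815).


B(c,a) = (a^c/c!) / Σ_{k=0}^{c} a^k/k!
a^6/6! = 0.691095
Σ terms (k=0..6): 1.00000 + 2.81500 + 3.96211 + 3.71778 + 2.61639 + 1.47303 + 0.69110 = 16.275406
B = 0.691095/16.275406 = 0.042463

Final: 0.042463


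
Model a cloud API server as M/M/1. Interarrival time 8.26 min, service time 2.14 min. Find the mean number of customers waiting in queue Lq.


λ = 60/8.26 = 7.2639 /hr
μ = 60/2.14 = 28.0374 /hr
ρ = λ/μ = 7.2639/28.0374 = 0.2591
Lq = ρ²/(1−ρ) = 0.06712/0.7409 = 0.09059

Final: 0.09059


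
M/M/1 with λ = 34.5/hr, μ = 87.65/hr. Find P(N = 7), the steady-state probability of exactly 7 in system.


ρ = 34.5/87.65 = 0.3936
P_n = (1−ρ)·ρ^n = (1 − 0.3936)·0.3936^7 = 0.6064·0.001464 = 0.0008876

Final: 0.0008876


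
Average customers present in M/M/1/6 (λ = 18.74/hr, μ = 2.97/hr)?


ρ = 18.74/2.97 = 6.3098
L = ρ[1 − (K+1)ρ^K + Kρ^(K+1)] / [(1−ρ)(1−ρ^(K+1))]
Numerator: 6.3098·(1 − 7·63107.187212 + 6·398191.477559) = 12287632.208174
Denominator: (-5.3098)·(-398190.477559) = 2114297.586230
L = 12287632.208174/2114297.586230 = 5.8117

Final: 5.8117


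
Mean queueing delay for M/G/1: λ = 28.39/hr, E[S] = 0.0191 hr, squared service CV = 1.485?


ρ = λ·E[S] = 28.39·0.0191 = 0.5422
E[S²] = E[S]²(1+C_s²) = 0.0191²·(1+1.485) = 0.0009066
Wq = λ·E[S²]/(2(1−ρ)) = 28.39·0.0009066/(2·0.4578) = 0.02811 hr

Final: 0.02811 hr


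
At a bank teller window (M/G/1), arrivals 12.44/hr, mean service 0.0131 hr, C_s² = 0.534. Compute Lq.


ρ = λ·E[S] = 12.44·0.0131 = 0.1630
Lq = ρ²(1+C_s²)/(2(1−ρ)) = 0.02656·(1+0.534)/(2·0.8370)
= 0.02656·1.5340/1.6741 = 0.02434

Final: 0.02434


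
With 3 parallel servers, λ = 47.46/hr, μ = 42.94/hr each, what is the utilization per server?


ρ = λ/(cμ) = 47.46/(3·42.94) = 47.46/128.82 = 0.3684

Final: 0.3684


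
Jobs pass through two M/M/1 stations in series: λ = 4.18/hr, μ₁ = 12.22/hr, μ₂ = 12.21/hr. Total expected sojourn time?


Each node sees arrival rate λ = 4.18/hr (tandem ⇒ throughput preserved).
W₁ = 1/(μ₁−λ) = 1/(12.22−4.18) = 0.12438 hr
W₂ = 1/(μ₂−λ) = 1/(12.21−4.18) = 0.12453 hr
W_total = W₁ + W₂ = 0.12438 + 0.12453 = 0.24891 hr

Final: 0.24891 hr


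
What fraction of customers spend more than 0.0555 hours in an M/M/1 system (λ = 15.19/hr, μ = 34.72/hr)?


W ~ Exponential(μ−λ) for M/M/1.
μ − λ = 34.72 − 15.19 = 19.5300
P(W > t) = e^{−(μ−λ)t} = e^{−1.0839} = 0.338269

Final: 0.338269


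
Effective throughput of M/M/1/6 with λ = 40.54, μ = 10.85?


ρ = 3.7364; P_K = (1−ρ)ρ^6/(1−ρ^7) = 0.732435
λ_eff = λ(1 − P_K) = 40.54·(1 − 0.732435) = 40.54·0.267565 = 10.8471 /hr

Final: 10.8471 /hr


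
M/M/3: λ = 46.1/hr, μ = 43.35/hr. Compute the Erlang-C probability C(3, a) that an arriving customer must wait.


a = λ/μ = 1.0634; ρ = a/3 = 0.3545
P₀ = 0.340206 (from M/M/c formula)
C(c,a) = [a^c/(c!(1−ρ))]·P₀ = [1.20264/(6·0.6455)]·0.340206
= 0.31051·0.340206 = 0.105637

Final: 0.105637


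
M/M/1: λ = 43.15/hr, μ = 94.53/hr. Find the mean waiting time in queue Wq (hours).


ρ = 43.15/94.53 = 0.4565
Wq = ρ/(μ−λ) = 0.4565/(94.53 − 43.15) = 0.4565/51.38 = 0.008884 hr

Final: 0.008884 hr


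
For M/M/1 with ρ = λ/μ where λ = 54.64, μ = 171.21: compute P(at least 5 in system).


ρ = 54.64/171.21 = 0.3191
P(N ≥ n) = ρ^n = 0.3191^5 = 0.003311

Final: 0.003311


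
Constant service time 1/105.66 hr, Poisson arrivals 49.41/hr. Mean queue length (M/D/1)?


ρ = 49.41/105.66 = 0.4676
M/D/1: Lq = ρ²/(2(1−ρ)) = 0.2187/(2·0.5324) = 0.20538

Final: 0.20538


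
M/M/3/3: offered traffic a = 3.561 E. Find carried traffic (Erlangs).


B(3,3.561) = 0.408415 (Erlang-B)
Carried load = a(1 − B) = 3.561·(1 − 0.408415) = 3.561·0.591585 = 2.1066 E

Final: 2.1066 Erlangs


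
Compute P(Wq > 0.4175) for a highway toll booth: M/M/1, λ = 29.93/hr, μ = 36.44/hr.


ρ = 29.93/36.44 = 0.8214
P(Wq > t) = ρ·e^{−(μ−λ)t} = 0.8214·e^{−2.7179}
= 0.8214·0.066012 = 0.054219

Final: 0.054219


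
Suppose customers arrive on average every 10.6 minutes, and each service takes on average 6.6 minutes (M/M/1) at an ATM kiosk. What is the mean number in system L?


λ = 60/10.6 = 5.6604 /hr
μ = 60/6.6 = 9.0909 /hr
ρ = λ/μ = 5.6604/9.0909 = 0.6226
L = ρ/(1−ρ) = 0.6226/0.3774 = 1.6500

Final: 1.6500


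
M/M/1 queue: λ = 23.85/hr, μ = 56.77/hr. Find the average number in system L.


ρ = λ/μ = 23.85/56.77 = 0.4201
L = ρ/(1−ρ) = 0.4201/(1 − 0.4201) = 0.4201/0.5799 = 0.7245

Final: 0.7245


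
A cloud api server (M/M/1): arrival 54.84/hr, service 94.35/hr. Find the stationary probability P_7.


ρ = 54.84/94.35 = 0.5812
P_n = (1−ρ)·ρ^n = (1 − 0.5812)·0.5812^7 = 0.4188·0.022412 = 0.009385

Final: 0.009385


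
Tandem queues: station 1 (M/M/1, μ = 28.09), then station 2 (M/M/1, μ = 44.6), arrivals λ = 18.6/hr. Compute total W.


Each node sees arrival rate λ = 18.6/hr (tandem ⇒ throughput preserved).
W₁ = 1/(μ₁−λ) = 1/(28.09−18.6) = 0.10537 hr
W₂ = 1/(μ₂−λ) = 1/(44.6−18.6) = 0.03846 hr
W_total = W₁ + W₂ = 0.10537 + 0.03846 = 0.14384 hr

Final: 0.14384 hr


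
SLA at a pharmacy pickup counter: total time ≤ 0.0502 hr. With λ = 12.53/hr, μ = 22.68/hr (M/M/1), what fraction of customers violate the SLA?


W ~ Exponential(μ−λ) for M/M/1.
μ − λ = 22.68 − 12.53 = 10.1500
P(W > t) = e^{−(μ−λ)t} = e^{−0.5095} = 0.600778

Final: 0.600778


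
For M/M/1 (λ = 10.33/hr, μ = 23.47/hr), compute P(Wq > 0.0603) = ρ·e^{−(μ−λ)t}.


ρ = 10.33/23.47 = 0.4401
P(Wq > t) = ρ·e^{−(μ−λ)t} = 0.4401·e^{−0.7923}
= 0.4401·0.452783 = 0.199286

Final: 0.199286


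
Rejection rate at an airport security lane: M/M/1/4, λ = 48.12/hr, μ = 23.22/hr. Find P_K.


ρ = λ/μ = 48.12/23.22 = 2.0724
P_K = (1−ρ)ρ^K/(1−ρ^(K+1)) = (-1.0724·18.443936)/(1 − 38.222318)
= -19.778381/-37.222318 = 0.531358

Final: 0.531358


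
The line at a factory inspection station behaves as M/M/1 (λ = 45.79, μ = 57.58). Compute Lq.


ρ = 45.79/57.58 = 0.7952
Lq = ρ²/(1−ρ) = 0.6324/0.2048 = 3.0886

Final: 3.0886


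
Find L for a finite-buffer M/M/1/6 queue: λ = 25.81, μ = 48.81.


ρ = 25.81/48.81 = 0.5288
L = ρ[1 − (K+1)ρ^K + Kρ^(K+1)] / [(1−ρ)(1−ρ^(K+1))]
Numerator: 0.5288·(1 − 7·0.021861 + 6·0.011560) = 0.484542
Denominator: (0.4712)·(0.988440) = 0.465768
L = 0.484542/0.465768 = 1.0403

Final: 1.0403


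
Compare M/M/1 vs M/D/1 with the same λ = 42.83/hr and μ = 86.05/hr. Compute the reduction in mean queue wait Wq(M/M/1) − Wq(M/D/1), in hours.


ρ = 42.83/86.05 = 0.4977
Wq(M/M/1) = ρ/(μ−λ) = 0.4977/43.22 = 0.01152 hr
Wq(M/D/1) = ρ/(2(μ−λ)) = 0.005758 hr
Savings = 0.01152 − 0.005758 = 0.005758 hr

Final: 0.005758 hr


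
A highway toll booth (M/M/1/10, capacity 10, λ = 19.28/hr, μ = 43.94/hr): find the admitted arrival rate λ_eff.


ρ = 0.4388; P_K = (1−ρ)ρ^10/(1−ρ^11) = 0.0001485
λ_eff = λ(1 − P_K) = 19.28·(1 − 0.0001485) = 19.28·0.999852 = 19.2771 /hr

Final: 19.2771 /hr


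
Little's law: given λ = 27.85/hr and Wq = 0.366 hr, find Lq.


Lq = λWq = 27.85·0.366 = 10.1931

Final: 10.1931


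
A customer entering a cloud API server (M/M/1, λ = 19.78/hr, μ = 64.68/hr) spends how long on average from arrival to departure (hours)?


W = 1/(μ−λ) = 1/(64.68 − 19.78) = 1/44.90 = 0.02227 hr

Final: 0.02227 hr


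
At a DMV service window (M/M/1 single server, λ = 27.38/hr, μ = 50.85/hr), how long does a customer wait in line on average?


ρ = 27.38/50.85 = 0.5384
Wq = ρ/(μ−λ) = 0.5384/(50.85 − 27.38) = 0.5384/23.47 = 0.02294 hr

Final: 0.02294 hr


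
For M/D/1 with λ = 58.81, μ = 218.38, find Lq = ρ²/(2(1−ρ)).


ρ = 58.81/218.38 = 0.2693
M/D/1: Lq = ρ²/(2(1−ρ)) = 0.07252/(2·0.7307) = 0.04963

Final: 0.04963


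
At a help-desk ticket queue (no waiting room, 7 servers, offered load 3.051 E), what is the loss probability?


B(c,a) = (a^c/c!) / Σ_{k=0}^{c} a^k/k!
a^7/7! = 0.488275
Σ terms (k=0..7): 1.00000 + 3.05100 + 4.65430 + 4.73342 + 3.61042 + 2.20308 + 1.12026 + 0.48828 = 20.860761
B = 0.488275/20.860761 = 0.023406

Final: 0.023406


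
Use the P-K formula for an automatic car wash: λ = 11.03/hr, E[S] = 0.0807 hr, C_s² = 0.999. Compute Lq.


ρ = λ·E[S] = 11.03·0.0807 = 0.8901
Lq = ρ²(1+C_s²)/(2(1−ρ)) = 0.7923·(1+0.999)/(2·0.1099)
= 0.7923·1.9990/0.2198 = 7.20719

Final: 7.20719


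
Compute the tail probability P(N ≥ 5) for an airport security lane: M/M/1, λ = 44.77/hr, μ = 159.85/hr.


ρ = 44.77/159.85 = 0.2801
P(N ≥ n) = ρ^n = 0.2801^5 = 0.001723

Final: 0.001723


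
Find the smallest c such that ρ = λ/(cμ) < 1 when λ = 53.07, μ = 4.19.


Stability requires cμ > λ ⇔ c > λ/μ.
λ/μ = 53.07/4.19 = 12.6659
Minimum integer c = ⌊12.6659⌋ + 1 = 13
Check: 13·4.19 = 54.47 > 53.07, while 12·4.19 = 50.28 ≤ 53.07

Final: 13 servers


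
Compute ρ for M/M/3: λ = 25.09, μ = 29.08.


ρ = λ/(cμ) = 25.09/(3·29.08) = 25.09/87.24 = 0.2876

Final: 0.2876


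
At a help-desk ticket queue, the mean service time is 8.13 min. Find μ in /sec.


μ = 1/(service time) in consistent units.
1 second = 0.0166667 min, so μ = 0.0166667/8.13 = 0.002050 per second

Final: 0.002050 /sec


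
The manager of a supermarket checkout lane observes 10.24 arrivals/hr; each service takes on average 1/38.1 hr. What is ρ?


ρ = λ/μ = 10.24/38.1 = 0.2688

Final: 0.2688


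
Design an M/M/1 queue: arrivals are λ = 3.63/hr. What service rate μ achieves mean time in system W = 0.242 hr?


W = 1/(μ−λ) ⇒ μ − λ = 1/W = 1/0.242 = 4.1322
μ = λ + 1/W = 3.63 + 4.1322 = 7.7622 per hr

Final: 7.7622 /hr


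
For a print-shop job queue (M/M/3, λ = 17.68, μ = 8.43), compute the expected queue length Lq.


a = λ/μ = 2.0973; ρ = a/3 = 0.6991
P₀ = 0.096098
Lq = P₀·a^c·ρ / (c!·(1−ρ)²) = 0.096098·9.22495·0.6991/(6·0.09055)
= 1.14075

Final: 1.14075


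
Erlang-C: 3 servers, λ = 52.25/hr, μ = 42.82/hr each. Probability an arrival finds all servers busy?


a = λ/μ = 1.2202; ρ = a/3 = 0.4067
P₀ = 0.287760 (from M/M/c formula)
C(c,a) = [a^c/(c!(1−ρ))]·P₀ = [1.81685/(6·0.5933)]·0.287760
= 0.51042·0.287760 = 0.146877

Final: 0.146877


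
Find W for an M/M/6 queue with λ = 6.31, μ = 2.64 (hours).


a = 2.3902; ρ = 0.3984; P₀ = 0.091219
Lq = P₀·a^c·ρ/(c!(1−ρ)²) = 0.02600
Wq = Lq/λ = 0.02600/6.31 = 0.004120 hr
W = Wq + 1/μ = 0.004120 + 0.37879 = 0.38291 hr

Final: 0.38291 hr


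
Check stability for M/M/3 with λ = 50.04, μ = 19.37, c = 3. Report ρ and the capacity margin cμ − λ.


Total capacity cμ = 3·19.37 = 58.11/hr
ρ = λ/(cμ) = 50.04/58.11 = 0.8611
Stable ⇔ ρ < 1: YES
Spare capacity = cμ − λ = 58.11 − 50.04 = 8.07/hr

Final: ρ = 0.8611; stable; margin = 8.07/hr


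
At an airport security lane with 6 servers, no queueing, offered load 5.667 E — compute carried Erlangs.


B(6,5.667) = 0.241182 (Erlang-B)
Carried load = a(1 − B) = 5.667·(1 − 0.241182) = 5.667·0.758818 = 4.3002 E

Final: 4.3002 Erlangs


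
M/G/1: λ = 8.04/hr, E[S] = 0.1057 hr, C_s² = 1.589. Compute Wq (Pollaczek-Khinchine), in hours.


ρ = λ·E[S] = 8.04·0.1057 = 0.8498
E[S²] = E[S]²(1+C_s²) = 0.1057²·(1+1.589) = 0.028926
Wq = λ·E[S²]/(2(1−ρ)) = 8.04·0.028926/(2·0.1502) = 0.77432 hr

Final: 0.77432 hr


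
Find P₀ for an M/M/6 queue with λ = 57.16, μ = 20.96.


a = λ/μ = 57.16/20.96 = 2.7271; ρ = a/c = 0.4545
Σ_{k=0}^{5} a^k/k! (terms k=0..5) = 1.00000 + 2.72710 + 3.71854 + 3.38027 + 2.30458 + 1.25697 = 14.38746
Tail: a^6/(6!(1−ρ)) = 411.34446/(720·0.5455) = 1.04735
P₀ = 1/(14.38746 + 1.04735) = 1/15.43480 = 0.064789

Final: 0.064789


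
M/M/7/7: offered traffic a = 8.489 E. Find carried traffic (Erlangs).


B(7,8.489) = 0.335045 (Erlang-B)
Carried load = a(1 − B) = 8.489·(1 − 0.335045) = 8.489·0.664955 = 5.6448 E

Final: 5.6448 Erlangs


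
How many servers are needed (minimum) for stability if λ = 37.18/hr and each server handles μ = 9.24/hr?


Stability requires cμ > λ ⇔ c > λ/μ.
λ/μ = 37.18/9.24 = 4.0238
Minimum integer c = ⌊4.0238⌋ + 1 = 5
Check: 5·9.24 = 46.20 > 37.18, while 4·9.24 = 36.96 ≤ 37.18

Final: 5 servers


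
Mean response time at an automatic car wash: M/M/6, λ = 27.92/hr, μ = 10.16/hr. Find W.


a = 2.7480; ρ = 0.4580; P₀ = 0.063419
Lq = P₀·a^c·ρ/(c!(1−ρ)²) = 0.05914
Wq = Lq/λ = 0.05914/27.92 = 0.002118 hr
W = Wq + 1/μ = 0.002118 + 0.09843 = 0.10054 hr

Final: 0.10054 hr


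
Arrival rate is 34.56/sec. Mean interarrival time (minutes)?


Mean interarrival time = 1/λ = 1/34.56 second = 0.02894 second
In minutes: 0.02894 × 0.0166667 = 0.0004823 min

Final: 0.0004823 min


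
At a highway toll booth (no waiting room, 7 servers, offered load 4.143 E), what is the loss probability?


B(c,a) = (a^c/c!) / Σ_{k=0}^{c} a^k/k!
a^7/7! = 4.156942
Σ terms (k=0..7): 1.00000 + 4.14300 + 8.58222 + 11.85205 + 12.27576 + 10.17170 + 7.02356 + 4.15694 = 59.205236
B = 4.156942/59.205236 = 0.070212

Final: 0.070212


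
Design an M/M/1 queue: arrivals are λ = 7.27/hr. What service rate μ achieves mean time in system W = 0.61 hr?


W = 1/(μ−λ) ⇒ μ − λ = 1/W = 1/0.61 = 1.6393
μ = λ + 1/W = 7.27 + 1.6393 = 8.9093 per hr

Final: 8.9093 /hr


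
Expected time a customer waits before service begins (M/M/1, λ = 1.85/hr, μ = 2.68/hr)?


ρ = 1.85/2.68 = 0.6903
Wq = ρ/(μ−λ) = 0.6903/(2.68 − 1.85) = 0.6903/0.8300 = 0.8317 hr

Final: 0.8317 hr


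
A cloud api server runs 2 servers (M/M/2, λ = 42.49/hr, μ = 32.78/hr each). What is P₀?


a = λ/μ = 42.49/32.78 = 1.2962; ρ = a/c = 0.6481
Σ_{k=0}^{1} a^k/k! (terms k=0..1) = 1.00000 + 1.29622 = 2.29622
Tail: a^2/(2!(1−ρ)) = 1.68018/(2·0.3519) = 2.38735
P₀ = 1/(2.29622 + 2.38735) = 1/4.68357 = 0.213512

Final: 0.213512


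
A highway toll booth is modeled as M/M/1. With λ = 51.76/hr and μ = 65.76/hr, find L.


ρ = λ/μ = 51.76/65.76 = 0.7871
L = ρ/(1−ρ) = 0.7871/(1 − 0.7871) = 0.7871/0.2129 = 3.6971

Final: 3.6971


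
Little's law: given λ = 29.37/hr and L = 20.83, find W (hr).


W = L/λ = 20.83/29.37 = 0.7092 hr

Final: 0.7092 hr


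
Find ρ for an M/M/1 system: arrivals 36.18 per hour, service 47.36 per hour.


ρ = λ/μ = 36.18/47.36 = 0.7639

Final: 0.7639


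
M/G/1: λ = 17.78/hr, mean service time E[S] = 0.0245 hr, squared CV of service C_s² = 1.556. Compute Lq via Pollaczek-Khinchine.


ρ = λ·E[S] = 17.78·0.0245 = 0.4356
Lq = ρ²(1+C_s²)/(2(1−ρ)) = 0.1898·(1+1.556)/(2·0.5644)
= 0.1898·2.5560/1.1288 = 0.42968

Final: 0.42968


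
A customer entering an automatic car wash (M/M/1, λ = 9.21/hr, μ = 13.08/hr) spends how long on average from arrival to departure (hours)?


W = 1/(μ−λ) = 1/(13.08 − 9.21) = 1/3.87 = 0.2584 hr

Final: 0.2584 hr


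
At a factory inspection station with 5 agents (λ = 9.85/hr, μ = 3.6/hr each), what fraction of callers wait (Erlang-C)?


a = λ/μ = 2.7361; ρ = a/5 = 0.5472
P₀ = 0.062303 (from M/M/c formula)
C(c,a) = [a^c/(c!(1−ρ))]·P₀ = [153.34466/(120·0.4528)]·0.062303
= 2.82229·0.062303 = 0.175837

Final: 0.175837


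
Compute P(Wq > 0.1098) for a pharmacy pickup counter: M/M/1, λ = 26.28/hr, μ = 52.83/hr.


ρ = 26.28/52.83 = 0.4974
P(Wq > t) = ρ·e^{−(μ−λ)t} = 0.4974·e^{−2.9152}
= 0.4974·0.054194 = 0.026958

Final: 0.026958


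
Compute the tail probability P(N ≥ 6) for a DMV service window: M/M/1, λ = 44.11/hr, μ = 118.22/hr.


ρ = 44.11/118.22 = 0.3731
P(N ≥ n) = ρ^n = 0.3731^6 = 0.002698

Final: 0.002698


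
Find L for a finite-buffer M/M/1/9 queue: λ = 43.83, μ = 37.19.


ρ = 43.83/37.19 = 1.1785
L = ρ[1 − (K+1)ρ^K + Kρ^(K+1)] / [(1−ρ)(1−ρ^(K+1))]
Numerator: 1.1785·(1 − 10·4.386394 + 9·5.169552) = 4.315859
Denominator: (-0.1785)·(-4.169552) = 0.744443
L = 4.315859/0.744443 = 5.7974

Final: 5.7974


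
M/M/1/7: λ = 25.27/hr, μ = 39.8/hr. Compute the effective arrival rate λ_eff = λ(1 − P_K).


ρ = 0.6349; P_K = (1−ρ)ρ^7/(1−ρ^8) = 0.015598
λ_eff = λ(1 − P_K) = 25.27·(1 − 0.015598) = 25.27·0.984402 = 24.8758 /hr

Final: 24.8758 /hr


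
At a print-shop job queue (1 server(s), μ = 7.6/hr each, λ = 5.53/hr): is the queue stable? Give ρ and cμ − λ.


Total capacity cμ = 1·7.6 = 7.60/hr
ρ = λ/(cμ) = 5.53/7.60 = 0.7276
Stable ⇔ ρ < 1: YES
Spare capacity = cμ − λ = 7.60 − 5.53 = 2.07/hr

Final: ρ = 0.7276; stable; margin = 2.07/hr


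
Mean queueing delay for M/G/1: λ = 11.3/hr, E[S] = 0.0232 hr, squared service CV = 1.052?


ρ = λ·E[S] = 11.3·0.0232 = 0.2622
E[S²] = E[S]²(1+C_s²) = 0.0232²·(1+1.052) = 0.001104
Wq = λ·E[S²]/(2(1−ρ)) = 11.3·0.001104/(2·0.7378) = 0.008457 hr

Final: 0.008457 hr


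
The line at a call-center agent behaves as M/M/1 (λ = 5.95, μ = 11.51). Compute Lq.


ρ = 5.95/11.51 = 0.5169
Lq = ρ²/(1−ρ) = 0.2672/0.4831 = 0.5532

Final: 0.5532


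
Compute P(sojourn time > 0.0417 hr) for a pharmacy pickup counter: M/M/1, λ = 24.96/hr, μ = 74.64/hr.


W ~ Exponential(μ−λ) for M/M/1.
μ − λ = 74.64 − 24.96 = 49.6800
P(W > t) = e^{−(μ−λ)t} = e^{−2.0717} = 0.125977

Final: 0.125977


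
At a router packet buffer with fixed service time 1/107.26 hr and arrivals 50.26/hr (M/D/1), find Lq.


ρ = 50.26/107.26 = 0.4686
M/D/1: Lq = ρ²/(2(1−ρ)) = 0.2196/(2·0.5314) = 0.20659

Final: 0.20659


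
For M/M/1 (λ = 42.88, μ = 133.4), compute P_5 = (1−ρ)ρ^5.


ρ = 42.88/133.4 = 0.3214
P_n = (1−ρ)·ρ^n = (1 − 0.3214)·0.3214^5 = 0.6786·0.003432 = 0.002329

Final: 0.002329


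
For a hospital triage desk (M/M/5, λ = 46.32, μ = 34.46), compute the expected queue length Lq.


a = λ/μ = 1.3442; ρ = a/5 = 0.2688
P₀ = 0.260528
Lq = P₀·a^c·ρ / (c!·(1−ρ)²) = 0.260528·4.38800·0.2688/(120·0.53460)
= 0.004791

Final: 0.004791


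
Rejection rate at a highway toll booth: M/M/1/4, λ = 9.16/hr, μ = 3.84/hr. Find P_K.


ρ = λ/μ = 9.16/3.84 = 2.3854
P_K = (1−ρ)ρ^K/(1−ρ^(K+1)) = (-1.3854·32.378520)/(1 − 77.236262)
= -44.857742/-76.236262 = 0.588404

Final: 0.588404


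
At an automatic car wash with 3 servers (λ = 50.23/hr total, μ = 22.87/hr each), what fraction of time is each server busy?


ρ = λ/(cμ) = 50.23/(3·22.87) = 50.23/68.61 = 0.7321

Final: 0.7321


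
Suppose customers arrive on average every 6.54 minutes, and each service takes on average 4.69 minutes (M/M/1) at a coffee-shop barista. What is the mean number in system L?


λ = 60/6.54 = 9.1743 /hr
μ = 60/4.69 = 12.7932 /hr
ρ = λ/μ = 9.1743/12.7932 = 0.7171
L = ρ/(1−ρ) = 0.7171/0.2829 = 2.5351

Final: 2.5351


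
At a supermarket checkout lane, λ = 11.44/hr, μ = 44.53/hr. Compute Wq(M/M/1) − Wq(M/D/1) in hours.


ρ = 11.44/44.53 = 0.2569
Wq(M/M/1) = ρ/(μ−λ) = 0.2569/33.09 = 0.007764 hr
Wq(M/D/1) = ρ/(2(μ−λ)) = 0.003882 hr
Savings = 0.007764 − 0.003882 = 0.003882 hr

Final: 0.003882 hr


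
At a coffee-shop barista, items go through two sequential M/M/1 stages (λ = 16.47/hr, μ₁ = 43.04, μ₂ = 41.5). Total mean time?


Each node sees arrival rate λ = 16.47/hr (tandem ⇒ throughput preserved).
W₁ = 1/(μ₁−λ) = 1/(43.04−16.47) = 0.03764 hr
W₂ = 1/(μ₂−λ) = 1/(41.5−16.47) = 0.03995 hr
W_total = W₁ + W₂ = 0.03764 + 0.03995 = 0.07759 hr

Final: 0.07759 hr


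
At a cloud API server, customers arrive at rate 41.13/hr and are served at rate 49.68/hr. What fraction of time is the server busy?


ρ = λ/μ = 41.13/49.68 = 0.8279

Final: 0.8279


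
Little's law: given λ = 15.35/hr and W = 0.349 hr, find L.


L = λW = 15.35·0.349 = 5.3571

Final: 5.3571


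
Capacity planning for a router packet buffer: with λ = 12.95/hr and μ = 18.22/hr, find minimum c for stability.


Stability requires cμ > λ ⇔ c > λ/μ.
λ/μ = 12.95/18.22 = 0.7108
Minimum integer c = ⌊0.7108⌋ + 1 = 1
Check: 1·18.22 = 18.22 > 12.95, while 0·18.22 = 0.00 ≤ 12.95

Final: 1 servers


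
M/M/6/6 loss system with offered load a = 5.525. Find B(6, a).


B(c,a) = (a^c/c!) / Σ_{k=0}^{c} a^k/k!
a^6/6! = 39.505831
Σ terms (k=0..6): 1.00000 + 5.52500 + 15.26281 + 28.10901 + 38.82557 + 42.90226 + 39.50583 = 171.130490
B = 39.505831/171.130490 = 0.230852

Final: 0.230852


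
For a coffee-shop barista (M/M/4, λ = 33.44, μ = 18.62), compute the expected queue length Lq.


a = λ/μ = 1.7959; ρ = a/4 = 0.4490
P₀ = 0.162322
Lq = P₀·a^c·ρ / (c!·(1−ρ)²) = 0.162322·10.40271·0.4490/(24·0.30362)
= 0.10404

Final: 0.10404


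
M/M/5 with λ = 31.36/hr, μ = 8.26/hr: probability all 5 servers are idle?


a = λ/μ = 31.36/8.26 = 3.7966; ρ = a/c = 0.7593
Σ_{k=0}^{4} a^k/k! (terms k=0..4) = 1.00000 + 3.79661 + 7.20712 + 9.12088 + 8.65711 = 29.78172
Tail: a^5/(5!(1−ρ)) = 788.82385/(120·0.2407) = 27.31256
P₀ = 1/(29.78172 + 27.31256) = 1/57.09429 = 0.017515

Final: 0.017515


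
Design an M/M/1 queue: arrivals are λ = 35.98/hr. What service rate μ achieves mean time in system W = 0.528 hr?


W = 1/(μ−λ) ⇒ μ − λ = 1/W = 1/0.528 = 1.8939
μ = λ + 1/W = 35.98 + 1.8939 = 37.8739 per hr

Final: 37.8739 /hr


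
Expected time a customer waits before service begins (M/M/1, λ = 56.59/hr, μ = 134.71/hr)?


ρ = 56.59/134.71 = 0.4201
Wq = ρ/(μ−λ) = 0.4201/(134.71 − 56.59) = 0.4201/78.12 = 0.005377 hr

Final: 0.005377 hr


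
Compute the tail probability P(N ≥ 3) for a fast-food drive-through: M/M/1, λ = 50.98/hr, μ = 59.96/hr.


ρ = 50.98/59.96 = 0.8502
P(N ≥ n) = ρ^n = 0.8502^3 = 0.614631

Final: 0.614631


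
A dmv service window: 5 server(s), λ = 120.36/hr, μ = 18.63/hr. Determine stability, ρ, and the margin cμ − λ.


Total capacity cμ = 5·18.63 = 93.15/hr
ρ = λ/(cμ) = 120.36/93.15 = 1.2921
Stable ⇔ ρ < 1: NO
Spare capacity = cμ − λ = 93.15 − 120.36 = -27.21/hr

Final: ρ = 1.2921; unstable; margin = -27.21/hr


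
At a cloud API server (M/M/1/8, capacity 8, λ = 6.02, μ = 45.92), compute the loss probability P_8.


ρ = λ/μ = 6.02/45.92 = 0.1311
P_K = (1−ρ)ρ^K/(1−ρ^(K+1)) = (0.8689·0.00000008725)/(1 − 0.00000001144)
= 0.00000007581/1.000000 = 0.00000007581

Final: 0.00000007581


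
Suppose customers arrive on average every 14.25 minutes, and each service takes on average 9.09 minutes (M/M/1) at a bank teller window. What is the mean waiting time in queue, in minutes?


λ = 60/14.25 = 4.2105 /hr
μ = 60/9.09 = 6.6007 /hr
ρ = λ/μ = 4.2105/6.6007 = 0.6379
Wq = ρ/(μ−λ) = 0.6379/(6.6007−4.2105) = 0.26689 hr
In minutes: 0.26689·60 = 16.013 min

Final: 16.013 min


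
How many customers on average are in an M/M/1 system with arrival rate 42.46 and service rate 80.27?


ρ = λ/μ = 42.46/80.27 = 0.5290
L = ρ/(1−ρ) = 0.5290/(1 − 0.5290) = 0.5290/0.4710 = 1.1230

Final: 1.1230


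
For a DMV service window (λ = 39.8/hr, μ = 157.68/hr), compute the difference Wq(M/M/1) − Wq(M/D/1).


ρ = 39.8/157.68 = 0.2524
Wq(M/M/1) = ρ/(μ−λ) = 0.2524/117.88 = 0.002141 hr
Wq(M/D/1) = ρ/(2(μ−λ)) = 0.001071 hr
Savings = 0.002141 − 0.001071 = 0.001071 hr

Final: 0.001071 hr


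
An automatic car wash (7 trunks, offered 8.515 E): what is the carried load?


B(7,8.515) = 0.336434 (Erlang-B)
Carried load = a(1 − B) = 8.515·(1 − 0.336434) = 8.515·0.663566 = 5.6503 E

Final: 5.6503 Erlangs


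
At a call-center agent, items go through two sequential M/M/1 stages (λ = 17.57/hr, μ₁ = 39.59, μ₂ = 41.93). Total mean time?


Each node sees arrival rate λ = 17.57/hr (tandem ⇒ throughput preserved).
W₁ = 1/(μ₁−λ) = 1/(39.59−17.57) = 0.04541 hr
W₂ = 1/(μ₂−λ) = 1/(41.93−17.57) = 0.04105 hr
W_total = W₁ + W₂ = 0.04541 + 0.04105 = 0.08646 hr

Final: 0.08646 hr


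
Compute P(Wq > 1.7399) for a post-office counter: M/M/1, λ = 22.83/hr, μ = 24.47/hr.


ρ = 22.83/24.47 = 0.9330
P(Wq > t) = ρ·e^{−(μ−λ)t} = 0.9330·e^{−2.8534}
= 0.9330·0.057646 = 0.053782

Final: 0.053782


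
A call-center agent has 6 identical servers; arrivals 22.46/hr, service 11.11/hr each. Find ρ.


ρ = λ/(cμ) = 22.46/(6·11.11) = 22.46/66.66 = 0.3369

Final: 0.3369


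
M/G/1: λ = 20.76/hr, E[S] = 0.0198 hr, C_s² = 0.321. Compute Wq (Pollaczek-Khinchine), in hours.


ρ = λ·E[S] = 20.76·0.0198 = 0.4110
E[S²] = E[S]²(1+C_s²) = 0.0198²·(1+0.321) = 0.0005179
Wq = λ·E[S²]/(2(1−ρ)) = 20.76·0.0005179/(2·0.5890) = 0.009127 hr

Final: 0.009127 hr


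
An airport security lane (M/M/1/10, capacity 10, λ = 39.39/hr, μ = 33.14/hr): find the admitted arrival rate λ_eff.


ρ = 1.1886; P_K = (1−ρ)ρ^10/(1−ρ^11) = 0.186560
λ_eff = λ(1 − P_K) = 39.39·(1 − 0.186560) = 39.39·0.813440 = 32.0414 /hr

Final: 32.0414 /hr


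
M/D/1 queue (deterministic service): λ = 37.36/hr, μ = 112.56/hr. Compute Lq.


ρ = 37.36/112.56 = 0.3319
M/D/1: Lq = ρ²/(2(1−ρ)) = 0.1102/(2·0.6681) = 0.08245

Final: 0.08245


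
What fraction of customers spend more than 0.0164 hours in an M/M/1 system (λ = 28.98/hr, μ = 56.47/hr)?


W ~ Exponential(μ−λ) for M/M/1.
μ − λ = 56.47 − 28.98 = 27.4900
P(W > t) = e^{−(μ−λ)t} = e^{−0.4508} = 0.637095

Final: 0.637095


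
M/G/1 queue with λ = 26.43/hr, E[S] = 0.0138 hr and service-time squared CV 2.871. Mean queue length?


ρ = λ·E[S] = 26.43·0.0138 = 0.3647
Lq = ρ²(1+C_s²)/(2(1−ρ)) = 0.1330·(1+2.871)/(2·0.6353)
= 0.1330·3.8710/1.2705 = 0.40531

Final: 0.40531


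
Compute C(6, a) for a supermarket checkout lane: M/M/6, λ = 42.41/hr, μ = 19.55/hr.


a = λ/μ = 2.1693; ρ = a/6 = 0.3616
P₀ = 0.113980 (from M/M/c formula)
C(c,a) = [a^c/(c!(1−ρ))]·P₀ = [104.21472/(720·0.6384)]·0.113980
= 0.22671·0.113980 = 0.025840

Final: 0.025840


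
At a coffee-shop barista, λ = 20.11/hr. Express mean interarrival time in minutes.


Mean interarrival time = 1/λ = 1/20.11 hour = 0.04973 hour
In minutes: 0.04973 × 60 = 2.9836 min

Final: 2.9836 min


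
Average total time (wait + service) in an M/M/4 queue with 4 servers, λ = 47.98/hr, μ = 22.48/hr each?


a = 2.1343; ρ = 0.5336; P₀ = 0.112532
Lq = P₀·a^c·ρ/(c!(1−ρ)²) = 0.23866
Wq = Lq/λ = 0.23866/47.98 = 0.004974 hr
W = Wq + 1/μ = 0.004974 + 0.04448 = 0.04946 hr

Final: 0.04946 hr


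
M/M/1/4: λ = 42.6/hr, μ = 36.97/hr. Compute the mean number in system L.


ρ = 42.6/36.97 = 1.1523
L = ρ[1 − (K+1)ρ^K + Kρ^(K+1)] / [(1−ρ)(1−ρ^(K+1))]
Numerator: 1.1523·(1 − 5·1.762952 + 4·2.031425) = 0.358288
Denominator: (-0.1523)·(-1.031425) = 0.157071
L = 0.358288/0.157071 = 2.2811

Final: 2.2811


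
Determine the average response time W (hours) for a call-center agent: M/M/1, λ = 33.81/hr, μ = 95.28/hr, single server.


W = 1/(μ−λ) = 1/(95.28 − 33.81) = 1/61.47 = 0.01627 hr

Final: 0.01627 hr


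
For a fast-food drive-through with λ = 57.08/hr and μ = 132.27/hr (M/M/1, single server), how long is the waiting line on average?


ρ = 57.08/132.27 = 0.4315
Lq = ρ²/(1−ρ) = 0.1862/0.5685 = 0.3276

Final: 0.3276


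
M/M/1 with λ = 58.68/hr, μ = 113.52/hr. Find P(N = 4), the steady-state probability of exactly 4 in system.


ρ = 58.68/113.52 = 0.5169
P_n = (1−ρ)·ρ^n = (1 − 0.5169)·0.5169^4 = 0.4831·0.071396 = 0.034490

Final: 0.034490


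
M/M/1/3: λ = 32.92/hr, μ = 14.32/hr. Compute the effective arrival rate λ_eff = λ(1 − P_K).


ρ = 2.2989; P_K = (1−ρ)ρ^3/(1−ρ^4) = 0.585987
λ_eff = λ(1 − P_K) = 32.92·(1 − 0.585987) = 32.92·0.414013 = 13.6293 /hr

Final: 13.6293 /hr


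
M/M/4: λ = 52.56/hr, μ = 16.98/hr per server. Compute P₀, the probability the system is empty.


a = λ/μ = 52.56/16.98 = 3.0954; ρ = a/c = 0.7739
Σ_{k=0}^{3} a^k/k! (terms k=0..3) = 1.00000 + 3.09541 + 4.79077 + 4.94313 = 13.82930
Tail: a^4/(4!(1−ρ)) = 91.80592/(24·0.2261) = 16.91476
P₀ = 1/(13.82930 + 16.91476) = 1/30.74407 = 0.032527

Final: 0.032527


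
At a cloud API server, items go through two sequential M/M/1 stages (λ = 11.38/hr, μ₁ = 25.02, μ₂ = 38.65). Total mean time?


Each node sees arrival rate λ = 11.38/hr (tandem ⇒ throughput preserved).
W₁ = 1/(μ₁−λ) = 1/(25.02−11.38) = 0.07331 hr
W₂ = 1/(μ₂−λ) = 1/(38.65−11.38) = 0.03667 hr
W_total = W₁ + W₂ = 0.07331 + 0.03667 = 0.10998 hr

Final: 0.10998 hr


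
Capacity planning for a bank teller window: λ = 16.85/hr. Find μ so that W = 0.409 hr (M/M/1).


W = 1/(μ−λ) ⇒ μ − λ = 1/W = 1/0.409 = 2.4450
μ = λ + 1/W = 16.85 + 2.4450 = 19.2950 per hr

Final: 19.2950 /hr


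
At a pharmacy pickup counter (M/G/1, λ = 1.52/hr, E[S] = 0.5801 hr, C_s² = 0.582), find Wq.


ρ = λ·E[S] = 1.52·0.5801 = 0.8818
E[S²] = E[S]²(1+C_s²) = 0.5801²·(1+0.582) = 0.532368
Wq = λ·E[S²]/(2(1−ρ)) = 1.52·0.532368/(2·0.1182) = 3.42162 hr

Final: 3.42162 hr


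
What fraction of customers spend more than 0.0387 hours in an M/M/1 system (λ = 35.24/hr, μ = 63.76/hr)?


W ~ Exponential(μ−λ) for M/M/1.
μ − λ = 63.76 − 35.24 = 28.5200
P(W > t) = e^{−(μ−λ)t} = e^{−1.1037} = 0.331634

Final: 0.331634


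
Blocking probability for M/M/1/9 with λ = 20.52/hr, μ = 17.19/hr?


ρ = λ/μ = 20.52/17.19 = 1.1937
P_K = (1−ρ)ρ^K/(1−ρ^(K+1)) = (-0.1937·4.921679)/(1 − 5.875094)
= -0.953414/-4.875094 = 0.195568

Final: 0.195568


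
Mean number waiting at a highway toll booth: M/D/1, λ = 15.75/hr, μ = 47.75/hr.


ρ = 15.75/47.75 = 0.3298
M/D/1: Lq = ρ²/(2(1−ρ)) = 0.1088/(2·0.6702) = 0.08117

Final: 0.08117


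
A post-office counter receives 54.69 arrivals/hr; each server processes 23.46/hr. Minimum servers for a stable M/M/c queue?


Stability requires cμ > λ ⇔ c > λ/μ.
λ/μ = 54.69/23.46 = 2.3312
Minimum integer c = ⌊2.3312⌋ + 1 = 3
Check: 3·23.46 = 70.38 > 54.69, while 2·23.46 = 46.92 ≤ 54.69

Final: 3 servers


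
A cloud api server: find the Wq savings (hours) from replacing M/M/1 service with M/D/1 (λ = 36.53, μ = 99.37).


ρ = 36.53/99.37 = 0.3676
Wq(M/M/1) = ρ/(μ−λ) = 0.3676/62.84 = 0.005850 hr
Wq(M/D/1) = ρ/(2(μ−λ)) = 0.002925 hr
Savings = 0.005850 − 0.002925 = 0.002925 hr

Final: 0.002925 hr


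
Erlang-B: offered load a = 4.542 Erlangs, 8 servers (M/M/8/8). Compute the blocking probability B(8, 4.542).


B(c,a) = (a^c/c!) / Σ_{k=0}^{c} a^k/k!
a^8/8! = 4.492173
Σ terms (k=0..8): 1.00000 + 4.54200 + 10.31488 + 15.61673 + 17.73280 + 16.10847 + 12.19411 + 7.91224 + 4.49217 = 89.913413
B = 4.492173/89.913413 = 0.049961

Final: 0.049961


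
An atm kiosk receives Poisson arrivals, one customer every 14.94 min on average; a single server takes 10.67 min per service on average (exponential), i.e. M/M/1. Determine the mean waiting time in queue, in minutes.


λ = 60/14.94 = 4.0161 /hr
μ = 60/10.67 = 5.6232 /hr
ρ = λ/μ = 4.0161/5.6232 = 0.7142
Wq = ρ/(μ−λ) = 0.7142/(5.6232−4.0161) = 0.44438 hr
In minutes: 0.44438·60 = 26.663 min

Final: 26.663 min


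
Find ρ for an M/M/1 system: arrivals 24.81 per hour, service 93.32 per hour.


ρ = λ/μ = 24.81/93.32 = 0.2659

Final: 0.2659


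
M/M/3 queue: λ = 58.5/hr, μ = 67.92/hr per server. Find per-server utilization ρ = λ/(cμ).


ρ = λ/(cμ) = 58.5/(3·67.92) = 58.5/203.76 = 0.2871

Final: 0.2871


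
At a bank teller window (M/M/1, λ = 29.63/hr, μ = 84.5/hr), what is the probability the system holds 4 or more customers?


ρ = 29.63/84.5 = 0.3507
P(N ≥ n) = ρ^n = 0.3507^4 = 0.015118

Final: 0.015118


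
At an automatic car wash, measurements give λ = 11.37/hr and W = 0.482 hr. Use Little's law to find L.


L = λW = 11.37·0.482 = 5.4803

Final: 5.4803


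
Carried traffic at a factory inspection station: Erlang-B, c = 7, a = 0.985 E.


B(7,0.985) = 0.00006666 (Erlang-B)
Carried load = a(1 − B) = 0.985·(1 − 0.00006666) = 0.985·0.999933 = 0.9849 E

Final: 0.9849 Erlangs


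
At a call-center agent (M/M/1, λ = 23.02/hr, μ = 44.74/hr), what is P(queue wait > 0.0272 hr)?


ρ = 23.02/44.74 = 0.5145
P(Wq > t) = ρ·e^{−(μ−λ)t} = 0.5145·e^{−0.5908}
= 0.5145·0.553893 = 0.284994

Final: 0.284994
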